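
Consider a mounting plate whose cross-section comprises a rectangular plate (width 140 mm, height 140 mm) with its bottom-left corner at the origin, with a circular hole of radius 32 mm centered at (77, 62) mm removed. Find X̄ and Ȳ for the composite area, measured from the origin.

Part | A | x̄ᵢ | ȳᵢ | A·x̄ᵢ | A·ȳᵢ
plate | 19600.00 | 70.00 | 70.00 | 1372000.00 | 1372000.00
hole | -3216.99 | 77.00 | 62.00 | -247708.30 | -199453.43
Σ | 16383.01 |  |  | 1124291.70 | 1172546.57
X̄ = 1124291.70 / 16383.01 = 68.63 mm
Ȳ = 1172546.57 / 16383.01 = 71.57 mm

X̄ = 68.63 mm, Ȳ = 71.57 mm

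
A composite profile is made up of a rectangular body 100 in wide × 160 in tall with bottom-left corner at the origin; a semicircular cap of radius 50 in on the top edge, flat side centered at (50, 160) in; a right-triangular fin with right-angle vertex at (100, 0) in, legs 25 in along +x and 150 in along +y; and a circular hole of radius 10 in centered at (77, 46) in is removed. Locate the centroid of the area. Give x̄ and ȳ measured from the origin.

x̄ = 54.70 in, ȳ = 96.38 in

rectangular body: A = 100 × 160 = 16000.00, centroid at (50.00, 80.00).
semicircular top: A = ½π·50² = 3926.99, centroid at (50.00, 181.22).
triangular fin: A = ½·25·150 = 1875.00, centroid at (108.33, 50.00).
hole: A = −π·10² = -314.16, centroid at (77.00, 46.00).
ΣA = 21487.83 in²
ΣAx̄ = (16000.00)(50.00) + (3926.99)(50.00) + (1875.00)(108.33) + (-314.16)(77.00) = 1175284.28 in³
ΣAȳ = (16000.00)(80.00) + (3926.99)(181.22) + (1875.00)(50.00) + (-314.16)(46.00) = 2070950.54 in³
x̄ = 1175284.28 / 21487.83 = 54.70 in
ȳ = 2070950.54 / 21487.83 = 96.38 in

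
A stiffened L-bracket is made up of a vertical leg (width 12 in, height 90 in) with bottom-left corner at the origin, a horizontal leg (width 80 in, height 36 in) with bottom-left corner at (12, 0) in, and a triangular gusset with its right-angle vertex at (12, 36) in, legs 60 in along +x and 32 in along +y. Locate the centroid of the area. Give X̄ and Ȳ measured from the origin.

vertical leg: A = 12 × 90 = 1080.00, centroid at (6.00, 45.00).
horizontal leg: A = 80 × 36 = 2880.00, centroid at (52.00, 18.00).
gusset: A = ½·60·32 = 960.00, centroid at (32.00, 46.67).
ΣA = 4920.00 in²
ΣAX̄ = (1080.00)(6.00) + (2880.00)(52.00) + (960.00)(32.00) = 186960.00 in³
ΣAȲ = (1080.00)(45.00) + (2880.00)(18.00) + (960.00)(46.67) = 145240.00 in³
X̄ = 186960.00 / 4920.00 = 38.00 in
Ȳ = 145240.00 / 4920.00 = 29.52 in

X̄ = 38.00 in, Ȳ = 29.52 in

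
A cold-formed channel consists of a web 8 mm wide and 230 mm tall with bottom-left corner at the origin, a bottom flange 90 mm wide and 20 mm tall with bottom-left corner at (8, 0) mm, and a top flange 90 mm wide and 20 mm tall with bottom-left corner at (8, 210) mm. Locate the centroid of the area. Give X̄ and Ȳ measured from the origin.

X̄ = 36.43 mm, Ȳ = 115.00 mm

web: A = 8 × 230 = 1840.00, centroid at (4.00, 115.00).
bottom flange: A = 90 × 20 = 1800.00, centroid at (53.00, 10.00).
top flange: A = 90 × 20 = 1800.00, centroid at (53.00, 220.00).
ΣA = 5440.00 mm², ΣAX̄ = 198160.00 mm³, ΣAȲ = 625600.00 mm³.
X̄ = 198160.00/5440.00 = 36.43 mm; Ȳ = 625600.00/5440.00 = 115.00 mm.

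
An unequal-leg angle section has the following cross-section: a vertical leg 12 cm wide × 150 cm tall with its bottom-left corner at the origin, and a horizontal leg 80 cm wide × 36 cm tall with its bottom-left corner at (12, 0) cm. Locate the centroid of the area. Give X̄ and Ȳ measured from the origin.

vertical leg: A = 12 × 150 = 1800.00, centroid at (6.00, 75.00).
horizontal leg: A = 80 × 36 = 2880.00, centroid at (52.00, 18.00).
ΣA = 4680.00 cm², ΣAX̄ = 160560.00 cm³, ΣAȲ = 186840.00 cm³.
X̄ = 160560.00/4680.00 = 34.31 cm; Ȳ = 186840.00/4680.00 = 39.92 cm.

X̄ = 34.31 cm, Ȳ = 39.92 cm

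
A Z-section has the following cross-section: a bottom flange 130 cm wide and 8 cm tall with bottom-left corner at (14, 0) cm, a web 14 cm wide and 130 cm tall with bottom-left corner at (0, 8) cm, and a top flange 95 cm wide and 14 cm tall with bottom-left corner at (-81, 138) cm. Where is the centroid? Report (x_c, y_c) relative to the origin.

bottom flange: A = 130 × 8 = 1040.00, centroid at (79.00, 4.00).
web: A = 14 × 130 = 1820.00, centroid at (7.00, 73.00).
top flange: A = 95 × 14 = 1330.00, centroid at (-33.50, 145.00).
ΣA = 4190.00 cm²
ΣAx_c = (1040.00)(79.00) + (1820.00)(7.00) + (1330.00)(-33.50) = 50345.00 cm³
ΣAy_c = (1040.00)(4.00) + (1820.00)(73.00) + (1330.00)(145.00) = 329870.00 cm³
x_c = 50345.00 / 4190.00 = 12.02 cm
y_c = 329870.00 / 4190.00 = 78.73 cm

x_c = 12.02 cm, y_c = 78.73 cm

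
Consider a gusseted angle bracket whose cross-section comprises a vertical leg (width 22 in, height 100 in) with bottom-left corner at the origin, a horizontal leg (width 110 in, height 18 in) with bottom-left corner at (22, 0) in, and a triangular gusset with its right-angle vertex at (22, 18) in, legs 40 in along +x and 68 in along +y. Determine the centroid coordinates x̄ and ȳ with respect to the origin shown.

x̄ = 40.56 in, ȳ = 33.06 in

vertical leg: A = 22 × 100 = 2200.00, centroid at (11.00, 50.00).
horizontal leg: A = 110 × 18 = 1980.00, centroid at (77.00, 9.00).
gusset: A = ½·40·68 = 1360.00, centroid at (35.33, 40.67).
ΣA = 5540.00 in², ΣAx̄ = 224713.33 in³, ΣAȳ = 183126.67 in³.
x̄ = 224713.33/5540.00 = 40.56 in; ȳ = 183126.67/5540.00 = 33.06 in.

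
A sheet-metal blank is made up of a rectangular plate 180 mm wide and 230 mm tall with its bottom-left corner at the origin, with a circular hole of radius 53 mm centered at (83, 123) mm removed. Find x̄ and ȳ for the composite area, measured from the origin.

plate: A = 180 × 230 = 41400.00, centroid at (90.00, 115.00).
hole: A = −π·53² = -8824.73, centroid at (83.00, 123.00).
ΣA = 32575.27 mm², ΣAx̄ = 2993547.10 mm³, ΣAȳ = 3675557.75 mm³.
x̄ = 2993547.10/32575.27 = 91.90 mm; ȳ = 3675557.75/32575.27 = 112.83 mm.

x̄ = 91.90 mm, ȳ = 112.83 mm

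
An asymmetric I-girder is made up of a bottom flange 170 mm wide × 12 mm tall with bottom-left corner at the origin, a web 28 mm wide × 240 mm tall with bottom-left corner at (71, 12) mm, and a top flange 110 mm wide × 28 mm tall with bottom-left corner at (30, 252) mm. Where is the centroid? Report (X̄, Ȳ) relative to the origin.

bottom flange: A = 170 × 12 = 2040.00, centroid at (85.00, 6.00).
web: A = 28 × 240 = 6720.00, centroid at (85.00, 132.00).
top flange: A = 110 × 28 = 3080.00, centroid at (85.00, 266.00).
ΣA = 11840.00 mm²
ΣAX̄ = (2040.00)(85.00) + (6720.00)(85.00) + (3080.00)(85.00) = 1006400.00 mm³
ΣAȲ = (2040.00)(6.00) + (6720.00)(132.00) + (3080.00)(266.00) = 1718560.00 mm³
X̄ = 1006400.00 / 11840.00 = 85.00 mm
Ȳ = 1718560.00 / 11840.00 = 145.15 mm

X̄ = 85.00 mm, Ȳ = 145.15 mm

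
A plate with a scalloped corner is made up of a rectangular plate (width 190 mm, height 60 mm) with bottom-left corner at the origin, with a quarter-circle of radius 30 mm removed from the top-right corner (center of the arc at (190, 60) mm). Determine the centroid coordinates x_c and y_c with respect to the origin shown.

plate: A = 190 × 60 = 11400.00, centroid at (95.00, 30.00).
removed quarter-circle: A = −¼π·30² = -706.86, centroid at (177.27, 47.27).
ΣA = 10693.14 mm²
ΣAx_c = (11400.00)(95.00) + (-706.86)(177.27) = 957696.91 mm³
ΣAy_c = (11400.00)(30.00) + (-706.86)(47.27) = 308588.50 mm³
x_c = 957696.91 / 10693.14 = 89.56 mm
y_c = 308588.50 / 10693.14 = 28.86 mm

x_c = 89.56 mm, y_c = 28.86 mm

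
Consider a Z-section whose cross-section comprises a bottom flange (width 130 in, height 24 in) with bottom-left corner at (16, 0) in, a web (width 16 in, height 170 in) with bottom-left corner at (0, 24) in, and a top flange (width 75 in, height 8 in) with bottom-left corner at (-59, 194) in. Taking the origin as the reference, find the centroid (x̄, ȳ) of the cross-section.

Part | A | x̄ᵢ | ȳᵢ | A·x̄ᵢ | A·ȳᵢ
bottom flange | 3120.00 | 81.00 | 12.00 | 252720.00 | 37440.00
web | 2720.00 | 8.00 | 109.00 | 21760.00 | 296480.00
top flange | 600.00 | -21.50 | 198.00 | -12900.00 | 118800.00
Σ | 6440.00 |  |  | 261580.00 | 452720.00
x̄ = 261580.00 / 6440.00 = 40.62 in
ȳ = 452720.00 / 6440.00 = 70.30 in

x̄ = 40.62 in, ȳ = 70.30 in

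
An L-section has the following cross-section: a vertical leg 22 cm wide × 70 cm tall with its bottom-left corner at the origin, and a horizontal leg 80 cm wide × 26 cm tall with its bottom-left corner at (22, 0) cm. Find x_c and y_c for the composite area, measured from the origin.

x_c = 40.30 cm, y_c = 22.36 cm

vertical leg: A = 22 × 70 = 1540.00, centroid at (11.00, 35.00).
horizontal leg: A = 80 × 26 = 2080.00, centroid at (62.00, 13.00).
ΣA = 3620.00 cm², ΣAx_c = 145900.00 cm³, ΣAy_c = 80940.00 cm³.
x_c = 145900.00/3620.00 = 40.30 cm; y_c = 80940.00/3620.00 = 22.36 cm.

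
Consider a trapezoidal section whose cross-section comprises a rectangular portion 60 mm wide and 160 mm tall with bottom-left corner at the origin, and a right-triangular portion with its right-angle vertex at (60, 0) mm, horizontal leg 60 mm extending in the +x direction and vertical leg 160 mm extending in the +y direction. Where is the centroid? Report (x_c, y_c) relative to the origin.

rectangular portion: A = 60 × 160 = 9600.00, centroid at (30.00, 80.00).
triangular portion: A = ½·60·160 = 4800.00, centroid at (80.00, 53.33).
ΣA = 14400.00 mm²
ΣAx_c = (9600.00)(30.00) + (4800.00)(80.00) = 672000.00 mm³
ΣAy_c = (9600.00)(80.00) + (4800.00)(53.33) = 1024000.00 mm³
x_c = 672000.00 / 14400.00 = 46.67 mm
y_c = 1024000.00 / 14400.00 = 71.11 mm

x_c = 46.67 mm, y_c = 71.11 mm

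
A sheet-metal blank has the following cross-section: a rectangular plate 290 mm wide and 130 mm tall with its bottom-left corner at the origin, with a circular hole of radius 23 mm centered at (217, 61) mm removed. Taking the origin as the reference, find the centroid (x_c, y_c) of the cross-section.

x_c = 141.68 mm, y_c = 65.18 mm

plate: A = 290 × 130 = 37700.00, centroid at (145.00, 65.00).
hole: A = −π·23² = -1661.90, centroid at (217.00, 61.00).
ΣA = 36038.10 mm², ΣAx_c = 5105867.15 mm³, ΣAy_c = 2349123.95 mm³.
x_c = 5105867.15/36038.10 = 141.68 mm; y_c = 2349123.95/36038.10 = 65.18 mm.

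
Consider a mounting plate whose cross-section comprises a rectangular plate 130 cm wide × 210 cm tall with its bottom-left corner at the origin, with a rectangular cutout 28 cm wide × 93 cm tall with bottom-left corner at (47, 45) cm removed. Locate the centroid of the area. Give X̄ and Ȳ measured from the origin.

X̄ = 65.42 cm, Ȳ = 106.42 cm

plate: A = 130 × 210 = 27300.00, centroid at (65.00, 105.00).
hole: A = −(28 × 93) = -2604.00, centroid at (61.00, 91.50).
ΣA = 24696.00 cm², ΣAX̄ = 1615656.00 cm³, ΣAȲ = 2628234.00 cm³.
X̄ = 1615656.00/24696.00 = 65.42 cm; Ȳ = 2628234.00/24696.00 = 106.42 cm.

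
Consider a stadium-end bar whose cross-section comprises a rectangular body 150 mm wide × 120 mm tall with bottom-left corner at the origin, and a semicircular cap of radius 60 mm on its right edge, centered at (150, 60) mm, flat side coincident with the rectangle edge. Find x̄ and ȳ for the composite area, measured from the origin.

x̄ = 99.02 mm, ȳ = 60.00 mm

Part | A | x̄ᵢ | ȳᵢ | A·x̄ᵢ | A·ȳᵢ
rectangular body | 18000.00 | 75.00 | 60.00 | 1350000.00 | 1080000.00
semicircular end | 5654.87 | 175.46 | 60.00 | 992230.02 | 339292.01
Σ | 23654.87 |  |  | 2342230.02 | 1419292.01
x̄ = 2342230.02 / 23654.87 = 99.02 mm
ȳ = 1419292.01 / 23654.87 = 60.00 mm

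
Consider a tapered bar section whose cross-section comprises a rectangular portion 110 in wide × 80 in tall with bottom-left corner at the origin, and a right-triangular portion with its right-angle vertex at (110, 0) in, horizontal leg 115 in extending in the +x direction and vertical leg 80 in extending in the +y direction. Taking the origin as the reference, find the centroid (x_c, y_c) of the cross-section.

x_c = 87.04 in, y_c = 35.42 in

rectangular portion: A = 110 × 80 = 8800.00, centroid at (55.00, 40.00).
triangular portion: A = ½·115·80 = 4600.00, centroid at (148.33, 26.67).
ΣA = 13400.00 in²
ΣAx_c = (8800.00)(55.00) + (4600.00)(148.33) = 1166333.33 in³
ΣAy_c = (8800.00)(40.00) + (4600.00)(26.67) = 474666.67 in³
x_c = 1166333.33 / 13400.00 = 87.04 in
y_c = 474666.67 / 13400.00 = 35.42 in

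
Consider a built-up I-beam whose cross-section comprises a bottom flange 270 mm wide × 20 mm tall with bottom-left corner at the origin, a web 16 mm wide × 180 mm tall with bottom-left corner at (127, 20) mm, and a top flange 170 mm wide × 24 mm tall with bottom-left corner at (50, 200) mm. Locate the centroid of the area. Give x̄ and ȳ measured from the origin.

Part | A | x̄ᵢ | ȳᵢ | A·x̄ᵢ | A·ȳᵢ
bottom flange | 5400.00 | 135.00 | 10.00 | 729000.00 | 54000.00
web | 2880.00 | 135.00 | 110.00 | 388800.00 | 316800.00
top flange | 4080.00 | 135.00 | 212.00 | 550800.00 | 864960.00
Σ | 12360.00 |  |  | 1668600.00 | 1235760.00
x̄ = 1668600.00 / 12360.00 = 135.00 mm
ȳ = 1235760.00 / 12360.00 = 99.98 mm

x̄ = 135.00 mm, ȳ = 99.98 mm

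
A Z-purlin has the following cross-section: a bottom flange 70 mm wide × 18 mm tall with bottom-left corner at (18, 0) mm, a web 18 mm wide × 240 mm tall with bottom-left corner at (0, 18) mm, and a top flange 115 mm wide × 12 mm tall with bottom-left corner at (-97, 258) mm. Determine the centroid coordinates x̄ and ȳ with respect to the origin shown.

Part | A | x̄ᵢ | ȳᵢ | A·x̄ᵢ | A·ȳᵢ
bottom flange | 1260.00 | 53.00 | 9.00 | 66780.00 | 11340.00
web | 4320.00 | 9.00 | 138.00 | 38880.00 | 596160.00
top flange | 1380.00 | -39.50 | 264.00 | -54510.00 | 364320.00
Σ | 6960.00 |  |  | 51150.00 | 971820.00
x̄ = 51150.00 / 6960.00 = 7.35 mm
ȳ = 971820.00 / 6960.00 = 139.63 mm

x̄ = 7.35 mm, ȳ = 139.63 mm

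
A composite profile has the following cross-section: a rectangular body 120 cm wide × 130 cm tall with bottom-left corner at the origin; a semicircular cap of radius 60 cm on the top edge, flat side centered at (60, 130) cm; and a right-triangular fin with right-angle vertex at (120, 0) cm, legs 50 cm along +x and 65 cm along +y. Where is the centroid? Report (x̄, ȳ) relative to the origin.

Part | A | x̄ᵢ | ȳᵢ | A·x̄ᵢ | A·ȳᵢ
rectangular body | 15600.00 | 60.00 | 65.00 | 936000.00 | 1014000.00
semicircular top | 5654.87 | 60.00 | 155.46 | 339292.01 | 879132.68
triangular fin | 1625.00 | 136.67 | 21.67 | 222083.33 | 35208.33
Σ | 22879.87 |  |  | 1497375.34 | 1928341.01
x̄ = 1497375.34 / 22879.87 = 65.45 cm
ȳ = 1928341.01 / 22879.87 = 84.28 cm

x̄ = 65.45 cm, ȳ = 84.28 cm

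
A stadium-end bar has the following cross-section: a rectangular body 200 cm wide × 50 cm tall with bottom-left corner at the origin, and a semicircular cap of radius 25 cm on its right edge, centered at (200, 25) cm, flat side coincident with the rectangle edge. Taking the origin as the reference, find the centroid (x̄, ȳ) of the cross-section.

x̄ = 109.89 cm, ȳ = 25.00 cm

rectangular body: A = 200 × 50 = 10000.00, centroid at (100.00, 25.00).
semicircular end: A = ½π·25² = 981.75, centroid at (210.61, 25.00).
ΣA = 10981.75 cm², ΣAx̄ = 1206766.21 cm³, ΣAȳ = 274543.69 cm³.
x̄ = 1206766.21/10981.75 = 109.89 cm; ȳ = 274543.69/10981.75 = 25.00 cm.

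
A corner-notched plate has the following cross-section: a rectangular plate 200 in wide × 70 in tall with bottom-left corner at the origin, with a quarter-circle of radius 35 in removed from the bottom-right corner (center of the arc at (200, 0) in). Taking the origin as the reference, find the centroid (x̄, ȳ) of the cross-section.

x̄ = 93.72 in, ȳ = 36.49 in

plate: A = 200 × 70 = 14000.00, centroid at (100.00, 35.00).
removed quarter-circle: A = −¼π·35² = -962.11, centroid at (185.15, 14.85).
ΣA = 13037.89 in²
ΣAx̄ = (14000.00)(100.00) + (-962.11)(185.15) = 1221869.12 in³
ΣAȳ = (14000.00)(35.00) + (-962.11)(14.85) = 475708.33 in³
x̄ = 1221869.12 / 13037.89 = 93.72 in
ȳ = 475708.33 / 13037.89 = 36.49 in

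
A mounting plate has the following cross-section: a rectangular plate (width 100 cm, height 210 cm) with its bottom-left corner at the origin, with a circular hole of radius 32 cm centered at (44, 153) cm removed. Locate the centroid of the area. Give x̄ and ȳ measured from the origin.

plate: A = 100 × 210 = 21000.00, centroid at (50.00, 105.00).
hole: A = −π·32² = -3216.99, centroid at (44.00, 153.00).
ΣA = 17783.01 cm², ΣAx̄ = 908452.40 cm³, ΣAȳ = 1712800.40 cm³.
x̄ = 908452.40/17783.01 = 51.09 cm; ȳ = 1712800.40/17783.01 = 96.32 cm.

x̄ = 51.09 cm, ȳ = 96.32 cm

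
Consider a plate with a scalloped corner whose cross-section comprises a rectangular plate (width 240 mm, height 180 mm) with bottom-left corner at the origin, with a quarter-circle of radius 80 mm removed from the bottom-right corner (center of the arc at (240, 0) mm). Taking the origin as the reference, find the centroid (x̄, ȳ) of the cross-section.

Part | A | x̄ᵢ | ȳᵢ | A·x̄ᵢ | A·ȳᵢ
plate | 43200.00 | 120.00 | 90.00 | 5184000.00 | 3888000.00
removed quarter-circle | -5026.55 | 206.05 | 33.95 | -1035704.91 | -170666.67
Σ | 38173.45 |  |  | 4148295.09 | 3717333.33
x̄ = 4148295.09 / 38173.45 = 108.67 mm
ȳ = 3717333.33 / 38173.45 = 97.38 mm

x̄ = 108.67 mm, ȳ = 97.38 mm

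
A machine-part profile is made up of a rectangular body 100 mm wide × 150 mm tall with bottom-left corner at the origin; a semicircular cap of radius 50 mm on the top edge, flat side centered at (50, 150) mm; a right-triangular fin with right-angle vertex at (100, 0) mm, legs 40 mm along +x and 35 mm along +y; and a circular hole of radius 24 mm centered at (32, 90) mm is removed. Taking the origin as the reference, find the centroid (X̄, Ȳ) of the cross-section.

X̄ = 54.32 mm, Ȳ = 92.20 mm

Part | A | x̄ᵢ | ȳᵢ | A·x̄ᵢ | A·ȳᵢ
rectangular body | 15000.00 | 50.00 | 75.00 | 750000.00 | 1125000.00
semicircular top | 3926.99 | 50.00 | 171.22 | 196349.54 | 672381.96
triangular fin | 700.00 | 113.33 | 11.67 | 79333.33 | 8166.67
hole | -1809.56 | 32.00 | 90.00 | -57905.84 | -162860.16
Σ | 17817.43 |  |  | 967777.04 | 1642688.46
X̄ = 967777.04 / 17817.43 = 54.32 mm
Ȳ = 1642688.46 / 17817.43 = 92.20 mm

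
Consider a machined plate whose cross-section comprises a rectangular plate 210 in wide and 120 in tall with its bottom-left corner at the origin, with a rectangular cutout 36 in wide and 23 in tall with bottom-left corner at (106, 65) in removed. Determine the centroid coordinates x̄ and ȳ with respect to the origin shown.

plate: A = 210 × 120 = 25200.00, centroid at (105.00, 60.00).
hole: A = −(36 × 23) = -828.00, centroid at (124.00, 76.50).
ΣA = 24372.00 in²
ΣAx̄ = (25200.00)(105.00) + (-828.00)(124.00) = 2543328.00 in³
ΣAȳ = (25200.00)(60.00) + (-828.00)(76.50) = 1448658.00 in³
x̄ = 2543328.00 / 24372.00 = 104.35 in
ȳ = 1448658.00 / 24372.00 = 59.44 in

x̄ = 104.35 in, ȳ = 59.44 in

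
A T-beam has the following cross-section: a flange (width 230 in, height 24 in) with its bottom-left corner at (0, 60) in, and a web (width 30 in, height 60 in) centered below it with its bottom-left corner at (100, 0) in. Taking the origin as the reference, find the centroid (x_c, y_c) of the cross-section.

web: A = 30 × 60 = 1800.00, centroid at (115.00, 30.00).
flange: A = 230 × 24 = 5520.00, centroid at (115.00, 72.00).
ΣA = 7320.00 in²
ΣAx_c = (1800.00)(115.00) + (5520.00)(115.00) = 841800.00 in³
ΣAy_c = (1800.00)(30.00) + (5520.00)(72.00) = 451440.00 in³
x_c = 841800.00 / 7320.00 = 115.00 in
y_c = 451440.00 / 7320.00 = 61.67 in

x_c = 115.00 in, y_c = 61.67 in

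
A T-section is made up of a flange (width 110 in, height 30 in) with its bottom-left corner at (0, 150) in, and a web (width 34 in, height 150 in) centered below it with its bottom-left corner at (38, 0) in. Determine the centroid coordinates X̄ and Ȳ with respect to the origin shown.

X̄ = 55.00 in, Ȳ = 110.36 in

web: A = 34 × 150 = 5100.00, centroid at (55.00, 75.00).
flange: A = 110 × 30 = 3300.00, centroid at (55.00, 165.00).
ΣA = 8400.00 in², ΣAX̄ = 462000.00 in³, ΣAȲ = 927000.00 in³.
X̄ = 462000.00/8400.00 = 55.00 in; Ȳ = 927000.00/8400.00 = 110.36 in.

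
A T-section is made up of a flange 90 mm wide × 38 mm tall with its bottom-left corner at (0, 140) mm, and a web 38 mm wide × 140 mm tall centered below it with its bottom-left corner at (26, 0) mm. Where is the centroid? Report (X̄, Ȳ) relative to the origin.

Part | A | x̄ᵢ | ȳᵢ | A·x̄ᵢ | A·ȳᵢ
web | 5320.00 | 45.00 | 70.00 | 239400.00 | 372400.00
flange | 3420.00 | 45.00 | 159.00 | 153900.00 | 543780.00
Σ | 8740.00 |  |  | 393300.00 | 916180.00
X̄ = 393300.00 / 8740.00 = 45.00 mm
Ȳ = 916180.00 / 8740.00 = 104.83 mm

X̄ = 45.00 mm, Ȳ = 104.83 mm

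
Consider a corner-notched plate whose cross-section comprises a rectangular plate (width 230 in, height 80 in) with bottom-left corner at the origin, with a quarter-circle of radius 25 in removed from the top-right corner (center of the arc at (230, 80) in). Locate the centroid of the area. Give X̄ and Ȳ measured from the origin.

plate: A = 230 × 80 = 18400.00, centroid at (115.00, 40.00).
removed quarter-circle: A = −¼π·25² = -490.87, centroid at (219.39, 69.39).
ΣA = 17909.13 in²
ΣAX̄ = (18400.00)(115.00) + (-490.87)(219.39) = 2008307.35 in³
ΣAȲ = (18400.00)(40.00) + (-490.87)(69.39) = 701938.43 in³
X̄ = 2008307.35 / 17909.13 = 112.14 in
Ȳ = 701938.43 / 17909.13 = 39.19 in

X̄ = 112.14 in, Ȳ = 39.19 in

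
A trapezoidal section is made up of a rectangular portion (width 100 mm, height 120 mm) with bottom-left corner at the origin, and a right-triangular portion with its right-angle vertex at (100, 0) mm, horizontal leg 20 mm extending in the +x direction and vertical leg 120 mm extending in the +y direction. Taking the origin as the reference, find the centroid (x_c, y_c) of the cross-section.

Part | A | x̄ᵢ | ȳᵢ | A·x̄ᵢ | A·ȳᵢ
rectangular portion | 12000.00 | 50.00 | 60.00 | 600000.00 | 720000.00
triangular portion | 1200.00 | 106.67 | 40.00 | 128000.00 | 48000.00
Σ | 13200.00 |  |  | 728000.00 | 768000.00
x_c = 728000.00 / 13200.00 = 55.15 mm
y_c = 768000.00 / 13200.00 = 58.18 mm

x_c = 55.15 mm, y_c = 58.18 mm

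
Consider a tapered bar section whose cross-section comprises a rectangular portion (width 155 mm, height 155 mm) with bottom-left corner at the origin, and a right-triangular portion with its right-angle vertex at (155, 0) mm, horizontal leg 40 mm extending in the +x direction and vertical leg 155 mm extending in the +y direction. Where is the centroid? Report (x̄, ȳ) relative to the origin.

x̄ = 87.88 mm, ȳ = 74.55 mm

rectangular portion: A = 155 × 155 = 24025.00, centroid at (77.50, 77.50).
triangular portion: A = ½·40·155 = 3100.00, centroid at (168.33, 51.67).
ΣA = 27125.00 mm², ΣAx̄ = 2383770.83 mm³, ΣAȳ = 2022104.17 mm³.
x̄ = 2383770.83/27125.00 = 87.88 mm; ȳ = 2022104.17/27125.00 = 74.55 mm.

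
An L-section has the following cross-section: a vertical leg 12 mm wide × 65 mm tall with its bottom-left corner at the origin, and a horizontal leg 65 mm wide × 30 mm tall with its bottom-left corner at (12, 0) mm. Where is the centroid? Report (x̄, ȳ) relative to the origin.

x̄ = 33.50 mm, ȳ = 20.00 mm

vertical leg: A = 12 × 65 = 780.00, centroid at (6.00, 32.50).
horizontal leg: A = 65 × 30 = 1950.00, centroid at (44.50, 15.00).
ΣA = 2730.00 mm², ΣAx̄ = 91455.00 mm³, ΣAȳ = 54600.00 mm³.
x̄ = 91455.00/2730.00 = 33.50 mm; ȳ = 54600.00/2730.00 = 20.00 mm.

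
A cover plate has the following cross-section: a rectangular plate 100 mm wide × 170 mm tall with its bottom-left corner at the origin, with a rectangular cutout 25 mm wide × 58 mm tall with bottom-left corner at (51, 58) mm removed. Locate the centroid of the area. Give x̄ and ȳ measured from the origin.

Part | A | x̄ᵢ | ȳᵢ | A·x̄ᵢ | A·ȳᵢ
plate | 17000.00 | 50.00 | 85.00 | 850000.00 | 1445000.00
hole | -1450.00 | 63.50 | 87.00 | -92075.00 | -126150.00
Σ | 15550.00 |  |  | 757925.00 | 1318850.00
x̄ = 757925.00 / 15550.00 = 48.74 mm
ȳ = 1318850.00 / 15550.00 = 84.81 mm

x̄ = 48.74 mm, ȳ = 84.81 mm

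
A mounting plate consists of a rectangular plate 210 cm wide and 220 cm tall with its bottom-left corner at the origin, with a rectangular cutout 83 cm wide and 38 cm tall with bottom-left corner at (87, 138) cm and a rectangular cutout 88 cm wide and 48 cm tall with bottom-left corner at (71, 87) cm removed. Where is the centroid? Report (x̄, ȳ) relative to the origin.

x̄ = 102.00 cm, ȳ = 106.07 cm

plate: A = 210 × 220 = 46200.00, centroid at (105.00, 110.00).
hole 1: A = −(83 × 38) = -3154.00, centroid at (128.50, 157.00).
hole 2: A = −(88 × 48) = -4224.00, centroid at (115.00, 111.00).
ΣA = 38822.00 cm², ΣAx̄ = 3959951.00 cm³, ΣAȳ = 4117958.00 cm³.
x̄ = 3959951.00/38822.00 = 102.00 cm; ȳ = 4117958.00/38822.00 = 106.07 cm.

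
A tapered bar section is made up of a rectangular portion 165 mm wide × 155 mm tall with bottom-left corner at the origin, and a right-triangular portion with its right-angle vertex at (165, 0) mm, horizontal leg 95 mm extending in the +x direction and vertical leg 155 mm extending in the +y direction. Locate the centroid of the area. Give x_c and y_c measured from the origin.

rectangular portion: A = 165 × 155 = 25575.00, centroid at (82.50, 77.50).
triangular portion: A = ½·95·155 = 7362.50, centroid at (196.67, 51.67).
ΣA = 32937.50 mm²
ΣAx_c = (25575.00)(82.50) + (7362.50)(196.67) = 3557895.83 mm³
ΣAy_c = (25575.00)(77.50) + (7362.50)(51.67) = 2362458.33 mm³
x_c = 3557895.83 / 32937.50 = 108.02 mm
y_c = 2362458.33 / 32937.50 = 71.73 mm

x_c = 108.02 mm, y_c = 71.73 mm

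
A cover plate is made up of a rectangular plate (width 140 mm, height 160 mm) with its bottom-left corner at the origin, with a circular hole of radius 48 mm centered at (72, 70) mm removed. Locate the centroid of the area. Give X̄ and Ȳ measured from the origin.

X̄ = 69.05 mm, Ȳ = 84.77 mm

Part | A | x̄ᵢ | ȳᵢ | A·x̄ᵢ | A·ȳᵢ
plate | 22400.00 | 70.00 | 80.00 | 1568000.00 | 1792000.00
hole | -7238.23 | 72.00 | 70.00 | -521152.52 | -506676.06
Σ | 15161.77 |  |  | 1046847.48 | 1285323.94
X̄ = 1046847.48 / 15161.77 = 69.05 mm
Ȳ = 1285323.94 / 15161.77 = 84.77 mm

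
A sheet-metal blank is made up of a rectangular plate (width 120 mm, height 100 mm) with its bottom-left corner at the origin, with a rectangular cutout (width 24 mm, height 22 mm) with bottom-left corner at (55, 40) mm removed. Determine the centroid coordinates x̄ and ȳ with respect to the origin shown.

x̄ = 59.68 mm, ȳ = 49.95 mm

plate: A = 120 × 100 = 12000.00, centroid at (60.00, 50.00).
hole: A = −(24 × 22) = -528.00, centroid at (67.00, 51.00).
ΣA = 11472.00 mm²
ΣAx̄ = (12000.00)(60.00) + (-528.00)(67.00) = 684624.00 mm³
ΣAȳ = (12000.00)(50.00) + (-528.00)(51.00) = 573072.00 mm³
x̄ = 684624.00 / 11472.00 = 59.68 mm
ȳ = 573072.00 / 11472.00 = 49.95 mm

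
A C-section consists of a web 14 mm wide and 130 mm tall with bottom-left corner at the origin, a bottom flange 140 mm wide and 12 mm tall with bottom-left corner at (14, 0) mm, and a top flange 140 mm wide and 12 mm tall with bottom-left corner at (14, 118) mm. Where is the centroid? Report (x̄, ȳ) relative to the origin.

Part | A | x̄ᵢ | ȳᵢ | A·x̄ᵢ | A·ȳᵢ
web | 1820.00 | 7.00 | 65.00 | 12740.00 | 118300.00
bottom flange | 1680.00 | 84.00 | 6.00 | 141120.00 | 10080.00
top flange | 1680.00 | 84.00 | 124.00 | 141120.00 | 208320.00
Σ | 5180.00 |  |  | 294980.00 | 336700.00
x̄ = 294980.00 / 5180.00 = 56.95 mm
ȳ = 336700.00 / 5180.00 = 65.00 mm

x̄ = 56.95 mm, ȳ = 65.00 mm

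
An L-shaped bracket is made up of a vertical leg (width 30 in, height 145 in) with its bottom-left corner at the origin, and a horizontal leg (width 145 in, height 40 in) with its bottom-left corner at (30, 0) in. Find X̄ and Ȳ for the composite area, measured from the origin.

vertical leg: A = 30 × 145 = 4350.00, centroid at (15.00, 72.50).
horizontal leg: A = 145 × 40 = 5800.00, centroid at (102.50, 20.00).
ΣA = 10150.00 in²
ΣAX̄ = (4350.00)(15.00) + (5800.00)(102.50) = 659750.00 in³
ΣAȲ = (4350.00)(72.50) + (5800.00)(20.00) = 431375.00 in³
X̄ = 659750.00 / 10150.00 = 65.00 in
Ȳ = 431375.00 / 10150.00 = 42.50 in

X̄ = 65.00 in, Ȳ = 42.50 in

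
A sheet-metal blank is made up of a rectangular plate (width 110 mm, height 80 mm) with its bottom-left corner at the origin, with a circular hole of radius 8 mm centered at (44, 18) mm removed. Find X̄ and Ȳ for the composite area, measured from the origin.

plate: A = 110 × 80 = 8800.00, centroid at (55.00, 40.00).
hole: A = −π·8² = -201.06, centroid at (44.00, 18.00).
ΣA = 8598.94 mm²
ΣAX̄ = (8800.00)(55.00) + (-201.06)(44.00) = 475153.28 mm³
ΣAȲ = (8800.00)(40.00) + (-201.06)(18.00) = 348380.89 mm³
X̄ = 475153.28 / 8598.94 = 55.26 mm
Ȳ = 348380.89 / 8598.94 = 40.51 mm

X̄ = 55.26 mm, Ȳ = 40.51 mm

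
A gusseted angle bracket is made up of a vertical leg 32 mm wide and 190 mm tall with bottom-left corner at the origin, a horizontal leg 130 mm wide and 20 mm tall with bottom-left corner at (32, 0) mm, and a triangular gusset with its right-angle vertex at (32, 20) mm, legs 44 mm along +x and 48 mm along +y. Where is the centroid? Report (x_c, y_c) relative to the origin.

vertical leg: A = 32 × 190 = 6080.00, centroid at (16.00, 95.00).
horizontal leg: A = 130 × 20 = 2600.00, centroid at (97.00, 10.00).
gusset: A = ½·44·48 = 1056.00, centroid at (46.67, 36.00).
ΣA = 9736.00 mm²
ΣAx_c = (6080.00)(16.00) + (2600.00)(97.00) + (1056.00)(46.67) = 398760.00 mm³
ΣAy_c = (6080.00)(95.00) + (2600.00)(10.00) + (1056.00)(36.00) = 641616.00 mm³
x_c = 398760.00 / 9736.00 = 40.96 mm
y_c = 641616.00 / 9736.00 = 65.90 mm

x_c = 40.96 mm, y_c = 65.90 mm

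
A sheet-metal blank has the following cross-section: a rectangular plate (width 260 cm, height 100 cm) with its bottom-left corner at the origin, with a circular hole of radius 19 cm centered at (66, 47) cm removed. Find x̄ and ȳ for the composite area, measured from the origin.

x̄ = 132.92 cm, ȳ = 50.14 cm

plate: A = 260 × 100 = 26000.00, centroid at (130.00, 50.00).
hole: A = −π·19² = -1134.11, centroid at (66.00, 47.00).
ΣA = 24865.89 cm²
ΣAx̄ = (26000.00)(130.00) + (-1134.11)(66.00) = 3305148.41 cm³
ΣAȳ = (26000.00)(50.00) + (-1134.11)(47.00) = 1246696.60 cm³
x̄ = 3305148.41 / 24865.89 = 132.92 cm
ȳ = 1246696.60 / 24865.89 = 50.14 cm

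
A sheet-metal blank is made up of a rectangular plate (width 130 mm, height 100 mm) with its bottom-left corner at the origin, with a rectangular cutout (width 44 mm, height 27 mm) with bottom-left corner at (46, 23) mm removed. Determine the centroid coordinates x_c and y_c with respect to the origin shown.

x_c = 64.70 mm, y_c = 51.36 mm

plate: A = 130 × 100 = 13000.00, centroid at (65.00, 50.00).
hole: A = −(44 × 27) = -1188.00, centroid at (68.00, 36.50).
ΣA = 11812.00 mm², ΣAx_c = 764216.00 mm³, ΣAy_c = 606638.00 mm³.
x_c = 764216.00/11812.00 = 64.70 mm; y_c = 606638.00/11812.00 = 51.36 mm.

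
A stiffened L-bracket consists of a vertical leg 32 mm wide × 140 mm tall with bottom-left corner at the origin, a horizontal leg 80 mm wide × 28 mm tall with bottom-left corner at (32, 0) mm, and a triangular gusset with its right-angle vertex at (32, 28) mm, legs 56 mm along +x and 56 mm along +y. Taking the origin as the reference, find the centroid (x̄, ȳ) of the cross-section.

x̄ = 37.69 mm, ȳ = 50.45 mm

vertical leg: A = 32 × 140 = 4480.00, centroid at (16.00, 70.00).
horizontal leg: A = 80 × 28 = 2240.00, centroid at (72.00, 14.00).
gusset: A = ½·56·56 = 1568.00, centroid at (50.67, 46.67).
ΣA = 8288.00 mm²
ΣAx̄ = (4480.00)(16.00) + (2240.00)(72.00) + (1568.00)(50.67) = 312405.33 mm³
ΣAȳ = (4480.00)(70.00) + (2240.00)(14.00) + (1568.00)(46.67) = 418133.33 mm³
x̄ = 312405.33 / 8288.00 = 37.69 mm
ȳ = 418133.33 / 8288.00 = 50.45 mm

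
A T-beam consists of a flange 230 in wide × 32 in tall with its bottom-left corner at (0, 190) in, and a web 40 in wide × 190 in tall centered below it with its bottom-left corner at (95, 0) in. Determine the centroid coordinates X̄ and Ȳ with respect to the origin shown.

X̄ = 115.00 in, Ȳ = 149.61 in

web: A = 40 × 190 = 7600.00, centroid at (115.00, 95.00).
flange: A = 230 × 32 = 7360.00, centroid at (115.00, 206.00).
ΣA = 14960.00 in²
ΣAX̄ = (7600.00)(115.00) + (7360.00)(115.00) = 1720400.00 in³
ΣAȲ = (7600.00)(95.00) + (7360.00)(206.00) = 2238160.00 in³
X̄ = 1720400.00 / 14960.00 = 115.00 in
Ȳ = 2238160.00 / 14960.00 = 149.61 in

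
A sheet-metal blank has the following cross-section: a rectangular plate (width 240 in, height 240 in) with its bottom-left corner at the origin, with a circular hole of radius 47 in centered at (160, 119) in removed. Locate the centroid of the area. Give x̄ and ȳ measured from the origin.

Part | A | x̄ᵢ | ȳᵢ | A·x̄ᵢ | A·ȳᵢ
plate | 57600.00 | 120.00 | 120.00 | 6912000.00 | 6912000.00
hole | -6939.78 | 160.00 | 119.00 | -1110364.51 | -825833.60
Σ | 50660.22 |  |  | 5801635.49 | 6086166.40
x̄ = 5801635.49 / 50660.22 = 114.52 in
ȳ = 6086166.40 / 50660.22 = 120.14 in

x̄ = 114.52 in, ȳ = 120.14 in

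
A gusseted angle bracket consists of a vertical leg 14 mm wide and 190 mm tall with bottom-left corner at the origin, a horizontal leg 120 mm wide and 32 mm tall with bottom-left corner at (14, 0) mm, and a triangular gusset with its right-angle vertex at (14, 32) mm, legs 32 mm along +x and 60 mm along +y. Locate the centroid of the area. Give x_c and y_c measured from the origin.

x_c = 43.76 mm, y_c = 48.80 mm

Part | A | x̄ᵢ | ȳᵢ | A·x̄ᵢ | A·ȳᵢ
vertical leg | 2660.00 | 7.00 | 95.00 | 18620.00 | 252700.00
horizontal leg | 3840.00 | 74.00 | 16.00 | 284160.00 | 61440.00
gusset | 960.00 | 24.67 | 52.00 | 23680.00 | 49920.00
Σ | 7460.00 |  |  | 326460.00 | 364060.00
x_c = 326460.00 / 7460.00 = 43.76 mm
y_c = 364060.00 / 7460.00 = 48.80 mm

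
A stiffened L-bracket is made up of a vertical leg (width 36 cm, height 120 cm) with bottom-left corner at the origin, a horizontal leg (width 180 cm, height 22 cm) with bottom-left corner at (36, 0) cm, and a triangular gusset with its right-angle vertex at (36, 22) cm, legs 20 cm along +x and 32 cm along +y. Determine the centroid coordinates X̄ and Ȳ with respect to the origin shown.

X̄ = 68.65 cm, Ȳ = 36.42 cm

vertical leg: A = 36 × 120 = 4320.00, centroid at (18.00, 60.00).
horizontal leg: A = 180 × 22 = 3960.00, centroid at (126.00, 11.00).
gusset: A = ½·20·32 = 320.00, centroid at (42.67, 32.67).
ΣA = 8600.00 cm², ΣAX̄ = 590373.33 cm³, ΣAȲ = 313213.33 cm³.
X̄ = 590373.33/8600.00 = 68.65 cm; Ȳ = 313213.33/8600.00 = 36.42 cm.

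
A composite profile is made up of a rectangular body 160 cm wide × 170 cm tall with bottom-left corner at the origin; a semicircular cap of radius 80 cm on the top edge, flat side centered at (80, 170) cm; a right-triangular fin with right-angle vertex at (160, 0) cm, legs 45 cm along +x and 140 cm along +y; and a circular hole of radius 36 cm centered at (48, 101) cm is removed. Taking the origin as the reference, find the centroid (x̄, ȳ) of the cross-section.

x̄ = 91.82 cm, ȳ = 112.80 cm

Part | A | x̄ᵢ | ȳᵢ | A·x̄ᵢ | A·ȳᵢ
rectangular body | 27200.00 | 80.00 | 85.00 | 2176000.00 | 2312000.00
semicircular top | 10053.10 | 80.00 | 203.95 | 804247.72 | 2050359.74
triangular fin | 3150.00 | 175.00 | 46.67 | 551250.00 | 147000.00
hole | -4071.50 | 48.00 | 101.00 | -195432.20 | -411221.91
Σ | 36331.59 |  |  | 3336065.52 | 4098137.82
x̄ = 3336065.52 / 36331.59 = 91.82 cm
ȳ = 4098137.82 / 36331.59 = 112.80 cm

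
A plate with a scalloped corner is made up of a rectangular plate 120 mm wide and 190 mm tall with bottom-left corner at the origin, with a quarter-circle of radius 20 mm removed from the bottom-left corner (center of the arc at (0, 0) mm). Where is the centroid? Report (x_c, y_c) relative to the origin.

Part | A | x̄ᵢ | ȳᵢ | A·x̄ᵢ | A·ȳᵢ
plate | 22800.00 | 60.00 | 95.00 | 1368000.00 | 2166000.00
removed quarter-circle | -314.16 | 8.49 | 8.49 | -2666.67 | -2666.67
Σ | 22485.84 |  |  | 1365333.33 | 2163333.33
x_c = 1365333.33 / 22485.84 = 60.72 mm
y_c = 2163333.33 / 22485.84 = 96.21 mm

x_c = 60.72 mm, y_c = 96.21 mm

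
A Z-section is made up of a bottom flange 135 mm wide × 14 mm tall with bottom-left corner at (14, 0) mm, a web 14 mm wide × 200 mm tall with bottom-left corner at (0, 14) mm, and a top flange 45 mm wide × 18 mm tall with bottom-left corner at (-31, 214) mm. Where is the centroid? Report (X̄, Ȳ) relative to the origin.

bottom flange: A = 135 × 14 = 1890.00, centroid at (81.50, 7.00).
web: A = 14 × 200 = 2800.00, centroid at (7.00, 114.00).
top flange: A = 45 × 18 = 810.00, centroid at (-8.50, 223.00).
ΣA = 5500.00 mm², ΣAX̄ = 166750.00 mm³, ΣAȲ = 513060.00 mm³.
X̄ = 166750.00/5500.00 = 30.32 mm; Ȳ = 513060.00/5500.00 = 93.28 mm.

X̄ = 30.32 mm, Ȳ = 93.28 mm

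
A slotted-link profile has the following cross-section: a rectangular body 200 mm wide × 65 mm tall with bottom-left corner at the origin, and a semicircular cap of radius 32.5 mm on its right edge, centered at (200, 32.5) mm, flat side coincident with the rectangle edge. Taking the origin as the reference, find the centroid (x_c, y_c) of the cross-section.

x_c = 112.88 mm, y_c = 32.50 mm

rectangular body: A = 200 × 65 = 13000.00, centroid at (100.00, 32.50).
semicircular end: A = ½π·32.5² = 1659.15, centroid at (213.79, 32.50).
ΣA = 14659.15 mm²
ΣAx_c = (13000.00)(100.00) + (1659.15)(213.79) = 1654716.14 mm³
ΣAy_c = (13000.00)(32.50) + (1659.15)(32.50) = 476422.49 mm³
x_c = 1654716.14 / 14659.15 = 112.88 mm
y_c = 476422.49 / 14659.15 = 32.50 mm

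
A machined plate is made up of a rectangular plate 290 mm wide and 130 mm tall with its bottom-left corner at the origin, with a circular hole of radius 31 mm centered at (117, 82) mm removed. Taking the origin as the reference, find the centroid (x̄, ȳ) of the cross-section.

plate: A = 290 × 130 = 37700.00, centroid at (145.00, 65.00).
hole: A = −π·31² = -3019.07, centroid at (117.00, 82.00).
ΣA = 34680.93 mm², ΣAx̄ = 5113268.75 mm³, ΣAȳ = 2202936.22 mm³.
x̄ = 5113268.75/34680.93 = 147.44 mm; ȳ = 2202936.22/34680.93 = 63.52 mm.

x̄ = 147.44 mm, ȳ = 63.52 mm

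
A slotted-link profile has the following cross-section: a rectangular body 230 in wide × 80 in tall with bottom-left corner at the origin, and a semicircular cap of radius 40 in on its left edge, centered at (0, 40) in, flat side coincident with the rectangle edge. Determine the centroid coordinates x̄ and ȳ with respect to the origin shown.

rectangular body: A = 230 × 80 = 18400.00, centroid at (115.00, 40.00).
semicircular end: A = ½π·40² = 2513.27, centroid at (-16.98, 40.00).
ΣA = 20913.27 in², ΣAx̄ = 2073333.33 in³, ΣAȳ = 836530.96 in³.
x̄ = 2073333.33/20913.27 = 99.14 in; ȳ = 836530.96/20913.27 = 40.00 in.

x̄ = 99.14 in, ȳ = 40.00 in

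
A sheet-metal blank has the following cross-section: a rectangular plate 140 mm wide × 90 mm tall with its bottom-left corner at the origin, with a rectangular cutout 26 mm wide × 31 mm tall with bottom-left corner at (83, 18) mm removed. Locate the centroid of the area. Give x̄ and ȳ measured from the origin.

Part | A | x̄ᵢ | ȳᵢ | A·x̄ᵢ | A·ȳᵢ
plate | 12600.00 | 70.00 | 45.00 | 882000.00 | 567000.00
hole | -806.00 | 96.00 | 33.50 | -77376.00 | -27001.00
Σ | 11794.00 |  |  | 804624.00 | 539999.00
x̄ = 804624.00 / 11794.00 = 68.22 mm
ȳ = 539999.00 / 11794.00 = 45.79 mm

x̄ = 68.22 mm, ȳ = 45.79 mm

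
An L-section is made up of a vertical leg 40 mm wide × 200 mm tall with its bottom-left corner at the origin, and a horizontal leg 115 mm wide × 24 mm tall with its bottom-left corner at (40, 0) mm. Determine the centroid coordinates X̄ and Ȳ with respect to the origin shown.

Part | A | x̄ᵢ | ȳᵢ | A·x̄ᵢ | A·ȳᵢ
vertical leg | 8000.00 | 20.00 | 100.00 | 160000.00 | 800000.00
horizontal leg | 2760.00 | 97.50 | 12.00 | 269100.00 | 33120.00
Σ | 10760.00 |  |  | 429100.00 | 833120.00
X̄ = 429100.00 / 10760.00 = 39.88 mm
Ȳ = 833120.00 / 10760.00 = 77.43 mm

X̄ = 39.88 mm, Ȳ = 77.43 mm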